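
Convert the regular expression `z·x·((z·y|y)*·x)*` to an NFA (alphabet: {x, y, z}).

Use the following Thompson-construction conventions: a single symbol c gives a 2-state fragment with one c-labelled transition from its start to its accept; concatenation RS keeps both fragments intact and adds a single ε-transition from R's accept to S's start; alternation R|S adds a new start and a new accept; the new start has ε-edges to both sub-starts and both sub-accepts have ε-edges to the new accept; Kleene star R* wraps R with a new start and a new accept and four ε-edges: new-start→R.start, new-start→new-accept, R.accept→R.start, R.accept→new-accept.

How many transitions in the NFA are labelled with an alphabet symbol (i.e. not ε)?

6

Recursing over subexpressions:
Each of the 6 symbol leaves contributes exactly 1 symbol transition.
  z·y = 2 symbol transitions
  z·y|y = 3 symbol transitions
  (z·y|y)* = 3 symbol transitions
  (z·y|y)*·x = 4 symbol transitions
  ((z·y|y)*·x)* = 4 symbol transitions
  z·x·((z·y|y)*·x)* = 6 symbol transitions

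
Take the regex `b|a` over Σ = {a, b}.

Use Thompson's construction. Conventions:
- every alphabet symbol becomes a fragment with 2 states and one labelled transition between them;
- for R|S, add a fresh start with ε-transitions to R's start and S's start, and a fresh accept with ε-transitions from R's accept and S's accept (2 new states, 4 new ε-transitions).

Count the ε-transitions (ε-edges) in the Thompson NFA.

4

Building bottom-up:
Each of the 2 symbol leaves contributes 0 ε-transitions.
  b|a — 4 ε-transitions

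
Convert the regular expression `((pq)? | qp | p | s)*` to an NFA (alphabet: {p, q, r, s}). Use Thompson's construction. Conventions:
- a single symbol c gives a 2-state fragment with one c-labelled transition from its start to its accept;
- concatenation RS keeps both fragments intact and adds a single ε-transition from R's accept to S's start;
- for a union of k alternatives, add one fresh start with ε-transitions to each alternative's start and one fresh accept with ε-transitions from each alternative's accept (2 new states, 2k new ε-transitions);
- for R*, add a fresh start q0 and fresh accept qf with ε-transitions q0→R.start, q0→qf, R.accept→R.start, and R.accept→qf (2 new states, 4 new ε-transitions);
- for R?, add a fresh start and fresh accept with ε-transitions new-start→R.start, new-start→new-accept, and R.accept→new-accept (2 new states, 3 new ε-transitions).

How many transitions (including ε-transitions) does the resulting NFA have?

23

Bottom-up over the parse tree:
Each of the 6 symbol leaves contributes 1 transition (1 symbol, 0 ε).
  pq : 3 transitions (2 symbol, 1 ε)
  (pq)? : 6 transitions (2 symbol, 4 ε)
  qp : 3 transitions (2 symbol, 1 ε)
  (pq)? | qp | p | s : 19 transitions (6 symbol, 13 ε)
  ((pq)? | qp | p | s)* : 23 transitions (6 symbol, 17 ε)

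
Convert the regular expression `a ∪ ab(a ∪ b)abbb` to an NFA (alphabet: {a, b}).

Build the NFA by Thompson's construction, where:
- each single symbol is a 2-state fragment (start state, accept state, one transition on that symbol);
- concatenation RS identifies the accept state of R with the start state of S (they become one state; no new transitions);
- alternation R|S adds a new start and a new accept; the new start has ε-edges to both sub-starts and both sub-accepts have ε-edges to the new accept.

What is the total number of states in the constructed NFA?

16

Bottom-up over the parse tree:
Each of the 9 symbol leaves contributes a 2-state fragment.
  a ∪ b : 6 states
  ab(a ∪ b)abbb : 12 states
  a ∪ ab(a ∪ b)abbb : 16 states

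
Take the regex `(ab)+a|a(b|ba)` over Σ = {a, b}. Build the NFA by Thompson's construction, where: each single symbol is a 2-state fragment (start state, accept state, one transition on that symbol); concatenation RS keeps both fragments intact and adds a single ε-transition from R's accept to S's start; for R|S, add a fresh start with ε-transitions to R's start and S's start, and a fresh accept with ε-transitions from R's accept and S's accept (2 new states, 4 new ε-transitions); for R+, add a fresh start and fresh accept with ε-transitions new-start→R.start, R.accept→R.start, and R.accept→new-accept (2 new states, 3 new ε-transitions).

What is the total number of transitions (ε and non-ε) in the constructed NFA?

22

Per subexpression:
Each of the 7 symbol leaves contributes 1 transition (1 symbol, 0 ε).
  ab = 3 transitions (2 symbol, 1 ε)
  (ab)+ = 6 transitions (2 symbol, 4 ε)
  (ab)+a = 8 transitions (3 symbol, 5 ε)
  ba = 3 transitions (2 symbol, 1 ε)
  b|ba = 8 transitions (3 symbol, 5 ε)
  a(b|ba) = 10 transitions (4 symbol, 6 ε)
  (ab)+a|a(b|ba) = 22 transitions (7 symbol, 15 ε)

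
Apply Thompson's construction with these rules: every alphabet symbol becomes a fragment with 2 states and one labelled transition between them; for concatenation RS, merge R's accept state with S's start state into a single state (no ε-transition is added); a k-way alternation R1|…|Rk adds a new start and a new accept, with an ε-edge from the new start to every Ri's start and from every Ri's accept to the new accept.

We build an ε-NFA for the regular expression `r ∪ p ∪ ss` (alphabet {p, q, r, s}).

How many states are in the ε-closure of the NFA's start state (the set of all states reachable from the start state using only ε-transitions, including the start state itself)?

4

Let C(F) = |ε-closure(F.start)| within fragment F, and note whether F accepts ε. Symbol fragments have C = 1 and do not accept ε. Then:
  ss — |ε-closure| equals the left operand's closure size = 1 (its accept is not ε-reachable, so the closure stops there)
  r ∪ p ∪ ss — |ε-closure| = 1 + 1 + 1 + 1 = 4 (the new accept is not ε-reachable since no branch accepts ε)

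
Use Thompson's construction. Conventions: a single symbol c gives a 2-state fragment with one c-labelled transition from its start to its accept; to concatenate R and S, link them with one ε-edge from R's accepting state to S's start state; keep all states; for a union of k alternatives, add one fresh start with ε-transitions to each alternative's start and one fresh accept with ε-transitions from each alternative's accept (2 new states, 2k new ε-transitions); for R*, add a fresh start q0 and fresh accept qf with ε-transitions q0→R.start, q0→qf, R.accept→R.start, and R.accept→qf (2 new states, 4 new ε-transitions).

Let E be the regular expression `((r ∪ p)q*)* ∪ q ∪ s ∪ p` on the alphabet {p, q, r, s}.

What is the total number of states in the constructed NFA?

By structural recursion:
Each of the 6 symbol leaves contributes a 2-state fragment.
  r ∪ p : 6 states
  q* : 4 states
  (r ∪ p)q* : 10 states
  ((r ∪ p)q*)* : 12 states
  ((r ∪ p)q*)* ∪ q ∪ s ∪ p : 20 states

20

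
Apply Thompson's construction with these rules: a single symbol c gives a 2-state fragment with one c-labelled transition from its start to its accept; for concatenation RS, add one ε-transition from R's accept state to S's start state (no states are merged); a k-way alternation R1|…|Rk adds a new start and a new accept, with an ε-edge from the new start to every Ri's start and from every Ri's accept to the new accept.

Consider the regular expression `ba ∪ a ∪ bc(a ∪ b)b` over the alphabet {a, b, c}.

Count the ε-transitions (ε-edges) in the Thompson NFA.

14

Recursing over subexpressions:
Each of the 8 symbol leaves contributes 0 ε-transitions.
  ba — 1 ε-transition
  a ∪ b — 4 ε-transitions
  bc(a ∪ b)b — 7 ε-transitions
  ba ∪ a ∪ bc(a ∪ b)b — 14 ε-transitions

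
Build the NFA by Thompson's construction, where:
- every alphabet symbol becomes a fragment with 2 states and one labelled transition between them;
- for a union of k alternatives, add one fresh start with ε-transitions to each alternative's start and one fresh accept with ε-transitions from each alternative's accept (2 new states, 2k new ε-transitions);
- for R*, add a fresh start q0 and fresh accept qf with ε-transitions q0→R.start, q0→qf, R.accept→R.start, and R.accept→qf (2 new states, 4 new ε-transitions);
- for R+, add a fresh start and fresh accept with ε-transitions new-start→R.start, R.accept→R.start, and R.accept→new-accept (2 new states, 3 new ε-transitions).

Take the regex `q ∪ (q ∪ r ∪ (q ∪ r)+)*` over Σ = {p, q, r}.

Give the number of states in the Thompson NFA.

Recursing over subexpressions:
Each of the 5 symbol leaves contributes a 2-state fragment.
  q ∪ r = 6 states
  (q ∪ r)+ = 8 states
  q ∪ r ∪ (q ∪ r)+ = 14 states
  (q ∪ r ∪ (q ∪ r)+)* = 16 states
  q ∪ (q ∪ r ∪ (q ∪ r)+)* = 20 states

20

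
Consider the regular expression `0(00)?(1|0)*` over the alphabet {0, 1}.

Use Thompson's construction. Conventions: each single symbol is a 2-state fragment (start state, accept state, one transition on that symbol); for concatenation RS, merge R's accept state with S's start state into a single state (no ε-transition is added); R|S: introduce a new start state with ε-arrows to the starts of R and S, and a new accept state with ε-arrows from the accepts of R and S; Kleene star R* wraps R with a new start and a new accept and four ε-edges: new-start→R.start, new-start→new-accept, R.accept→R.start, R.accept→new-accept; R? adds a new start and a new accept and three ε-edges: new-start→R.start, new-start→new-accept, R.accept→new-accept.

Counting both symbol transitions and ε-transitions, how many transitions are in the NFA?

16

Building bottom-up:
Each of the 5 symbol leaves contributes 1 transition (1 symbol, 0 ε).
  00 : 2 transitions (2 symbol, 0 ε)
  (00)? : 5 transitions (2 symbol, 3 ε)
  1|0 : 6 transitions (2 symbol, 4 ε)
  (1|0)* : 10 transitions (2 symbol, 8 ε)
  0(00)?(1|0)* : 16 transitions (5 symbol, 11 ε)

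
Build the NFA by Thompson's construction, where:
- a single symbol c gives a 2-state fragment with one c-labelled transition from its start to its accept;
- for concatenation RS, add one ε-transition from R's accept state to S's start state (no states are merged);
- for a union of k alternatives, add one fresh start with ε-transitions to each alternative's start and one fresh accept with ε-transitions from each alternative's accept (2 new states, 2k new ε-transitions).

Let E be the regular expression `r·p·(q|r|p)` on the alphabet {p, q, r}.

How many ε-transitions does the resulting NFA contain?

Bottom-up over the parse tree:
Each of the 5 symbol leaves contributes 0 ε-transitions.
  q|r|p → 6 ε-transitions
  r·p·(q|r|p) → 8 ε-transitions

8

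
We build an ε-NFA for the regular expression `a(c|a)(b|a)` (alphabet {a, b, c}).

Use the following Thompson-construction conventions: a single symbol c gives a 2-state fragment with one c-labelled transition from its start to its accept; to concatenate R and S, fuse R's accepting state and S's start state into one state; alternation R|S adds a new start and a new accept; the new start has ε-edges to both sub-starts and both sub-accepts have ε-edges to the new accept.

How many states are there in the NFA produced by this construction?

12

Building bottom-up:
Each of the 5 symbol leaves contributes a 2-state fragment.
  c|a : 6 states
  b|a : 6 states
  a(c|a)(b|a) : 12 states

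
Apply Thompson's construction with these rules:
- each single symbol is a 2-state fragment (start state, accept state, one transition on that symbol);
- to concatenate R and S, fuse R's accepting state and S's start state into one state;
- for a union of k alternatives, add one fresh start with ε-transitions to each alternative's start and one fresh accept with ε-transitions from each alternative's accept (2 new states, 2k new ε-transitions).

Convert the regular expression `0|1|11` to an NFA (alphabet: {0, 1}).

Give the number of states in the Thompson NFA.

9

Recursing over subexpressions:
Each of the 4 symbol leaves contributes a 2-state fragment.
  11 — 3 states
  0|1|11 — 9 states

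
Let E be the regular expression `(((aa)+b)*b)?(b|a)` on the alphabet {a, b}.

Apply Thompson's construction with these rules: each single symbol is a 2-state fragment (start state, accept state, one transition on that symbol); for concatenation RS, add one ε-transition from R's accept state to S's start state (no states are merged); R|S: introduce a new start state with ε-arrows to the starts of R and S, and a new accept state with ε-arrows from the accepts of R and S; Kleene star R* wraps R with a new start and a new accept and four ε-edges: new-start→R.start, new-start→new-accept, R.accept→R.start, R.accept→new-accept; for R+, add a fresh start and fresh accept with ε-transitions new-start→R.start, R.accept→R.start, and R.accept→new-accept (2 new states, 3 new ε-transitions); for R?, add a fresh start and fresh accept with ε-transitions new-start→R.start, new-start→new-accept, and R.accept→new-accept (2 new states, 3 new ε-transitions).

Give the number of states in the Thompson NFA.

20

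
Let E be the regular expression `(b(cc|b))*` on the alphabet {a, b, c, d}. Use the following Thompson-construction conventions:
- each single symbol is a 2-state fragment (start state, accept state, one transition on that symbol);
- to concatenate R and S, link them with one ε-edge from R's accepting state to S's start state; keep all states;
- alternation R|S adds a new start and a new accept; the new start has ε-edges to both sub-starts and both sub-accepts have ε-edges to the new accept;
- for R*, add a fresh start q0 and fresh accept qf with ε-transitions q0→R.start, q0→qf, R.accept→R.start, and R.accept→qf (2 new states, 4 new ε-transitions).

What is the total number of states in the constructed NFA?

12

Building bottom-up:
Each of the 4 symbol leaves contributes a 2-state fragment.
  cc : 4 states
  cc|b : 8 states
  b(cc|b) : 10 states
  (b(cc|b))* : 12 states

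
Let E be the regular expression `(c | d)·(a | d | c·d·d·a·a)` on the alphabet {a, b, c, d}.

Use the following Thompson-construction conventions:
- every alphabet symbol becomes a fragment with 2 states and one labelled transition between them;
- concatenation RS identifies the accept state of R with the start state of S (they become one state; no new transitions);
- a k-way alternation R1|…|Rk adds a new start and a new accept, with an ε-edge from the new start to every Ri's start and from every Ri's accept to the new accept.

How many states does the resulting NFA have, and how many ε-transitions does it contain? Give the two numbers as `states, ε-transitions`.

Recursing over subexpressions:
Each of the 9 symbol leaves contributes 2 states and 0 ε-transitions.
  c | d = 6 states, 4 ε-transitions
  c·d·d·a·a = 6 states, 0 ε-transitions
  a | d | c·d·d·a·a = 12 states, 6 ε-transitions
  (c | d)·(a | d | c·d·d·a·a) = 17 states, 10 ε-transitions

17, 10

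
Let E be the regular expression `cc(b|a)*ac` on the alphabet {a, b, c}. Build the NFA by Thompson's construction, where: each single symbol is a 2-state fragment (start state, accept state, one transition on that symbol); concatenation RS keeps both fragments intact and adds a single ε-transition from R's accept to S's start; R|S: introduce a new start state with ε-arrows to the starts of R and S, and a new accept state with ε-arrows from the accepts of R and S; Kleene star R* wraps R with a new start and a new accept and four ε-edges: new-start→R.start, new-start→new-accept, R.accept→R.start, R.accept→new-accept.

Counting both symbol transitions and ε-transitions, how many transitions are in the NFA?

Building bottom-up:
Each of the 6 symbol leaves contributes 1 transition (1 symbol, 0 ε).
  b|a : 6 transitions (2 symbol, 4 ε)
  (b|a)* : 10 transitions (2 symbol, 8 ε)
  cc(b|a)*ac : 18 transitions (6 symbol, 12 ε)

18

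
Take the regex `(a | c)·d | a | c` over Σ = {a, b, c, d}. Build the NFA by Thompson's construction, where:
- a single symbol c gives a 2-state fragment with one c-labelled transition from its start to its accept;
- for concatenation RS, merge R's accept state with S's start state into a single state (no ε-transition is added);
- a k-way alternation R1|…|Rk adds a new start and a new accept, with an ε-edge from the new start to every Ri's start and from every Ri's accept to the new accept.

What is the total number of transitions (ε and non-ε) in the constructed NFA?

15

Bottom-up over the parse tree:
Each of the 5 symbol leaves contributes 1 transition (1 symbol, 0 ε).
  a | c → 6 transitions (2 symbol, 4 ε)
  (a | c)·d → 7 transitions (3 symbol, 4 ε)
  (a | c)·d | a | c → 15 transitions (5 symbol, 10 ε)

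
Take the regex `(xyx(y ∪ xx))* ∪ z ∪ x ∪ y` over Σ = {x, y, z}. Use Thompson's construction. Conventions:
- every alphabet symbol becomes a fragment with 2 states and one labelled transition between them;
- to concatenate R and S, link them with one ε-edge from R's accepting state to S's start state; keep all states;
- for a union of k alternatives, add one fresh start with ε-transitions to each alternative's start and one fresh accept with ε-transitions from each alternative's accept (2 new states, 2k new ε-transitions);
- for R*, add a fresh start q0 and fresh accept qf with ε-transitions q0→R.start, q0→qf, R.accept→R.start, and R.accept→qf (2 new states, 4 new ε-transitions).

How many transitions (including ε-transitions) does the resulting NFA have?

29

By structural recursion:
Each of the 9 symbol leaves contributes 1 transition (1 symbol, 0 ε).
  xx → 3 transitions (2 symbol, 1 ε)
  y ∪ xx → 8 transitions (3 symbol, 5 ε)
  xyx(y ∪ xx) → 14 transitions (6 symbol, 8 ε)
  (xyx(y ∪ xx))* → 18 transitions (6 symbol, 12 ε)
  (xyx(y ∪ xx))* ∪ z ∪ x ∪ y → 29 transitions (9 symbol, 20 ε)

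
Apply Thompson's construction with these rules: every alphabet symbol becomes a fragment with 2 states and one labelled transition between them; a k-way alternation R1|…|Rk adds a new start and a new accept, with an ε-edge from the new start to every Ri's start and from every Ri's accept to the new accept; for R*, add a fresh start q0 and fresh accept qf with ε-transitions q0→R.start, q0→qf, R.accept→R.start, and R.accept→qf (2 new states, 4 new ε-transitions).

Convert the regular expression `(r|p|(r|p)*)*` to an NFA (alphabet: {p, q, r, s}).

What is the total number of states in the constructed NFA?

16

Building bottom-up:
Each of the 4 symbol leaves contributes a 2-state fragment.
  r|p → 6 states
  (r|p)* → 8 states
  r|p|(r|p)* → 14 states
  (r|p|(r|p)*)* → 16 states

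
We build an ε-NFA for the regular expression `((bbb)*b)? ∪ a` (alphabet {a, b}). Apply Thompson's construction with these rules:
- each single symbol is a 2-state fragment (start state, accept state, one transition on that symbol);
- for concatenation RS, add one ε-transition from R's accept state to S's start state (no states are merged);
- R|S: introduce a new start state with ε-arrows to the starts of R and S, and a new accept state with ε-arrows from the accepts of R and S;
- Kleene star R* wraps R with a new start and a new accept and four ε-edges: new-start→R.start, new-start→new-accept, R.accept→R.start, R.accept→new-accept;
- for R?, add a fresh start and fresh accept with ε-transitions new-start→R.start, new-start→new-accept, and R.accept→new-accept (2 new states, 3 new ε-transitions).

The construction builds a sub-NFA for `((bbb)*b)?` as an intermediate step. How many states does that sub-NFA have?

Fragment for `((bbb)*b)?`:
Each of the 4 symbol leaves contributes a 2-state fragment.
  bbb — 6 states
  (bbb)* — 8 states
  (bbb)*b — 10 states
  ((bbb)*b)? — 12 states

12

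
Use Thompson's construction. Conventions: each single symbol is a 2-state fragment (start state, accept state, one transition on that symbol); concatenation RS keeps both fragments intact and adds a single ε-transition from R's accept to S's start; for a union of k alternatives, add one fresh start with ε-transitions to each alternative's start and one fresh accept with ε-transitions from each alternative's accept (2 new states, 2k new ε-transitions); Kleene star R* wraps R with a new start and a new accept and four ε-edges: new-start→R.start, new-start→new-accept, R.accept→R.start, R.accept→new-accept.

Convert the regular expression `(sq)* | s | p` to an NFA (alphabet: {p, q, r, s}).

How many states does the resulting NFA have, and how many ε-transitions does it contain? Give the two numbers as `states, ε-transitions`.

12, 11

Per subexpression:
Each of the 4 symbol leaves contributes 2 states and 0 ε-transitions.
  sq — 4 states, 1 ε-transition
  (sq)* — 6 states, 5 ε-transitions
  (sq)* | s | p — 12 states, 11 ε-transitions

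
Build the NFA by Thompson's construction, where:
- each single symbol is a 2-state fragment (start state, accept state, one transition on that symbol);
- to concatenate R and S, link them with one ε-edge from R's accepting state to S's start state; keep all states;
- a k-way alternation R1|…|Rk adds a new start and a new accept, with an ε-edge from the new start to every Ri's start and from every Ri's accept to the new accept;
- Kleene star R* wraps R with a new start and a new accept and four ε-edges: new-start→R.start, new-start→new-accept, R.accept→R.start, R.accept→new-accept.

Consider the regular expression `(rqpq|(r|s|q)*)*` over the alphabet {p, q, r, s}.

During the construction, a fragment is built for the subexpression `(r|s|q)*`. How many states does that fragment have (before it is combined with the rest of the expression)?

10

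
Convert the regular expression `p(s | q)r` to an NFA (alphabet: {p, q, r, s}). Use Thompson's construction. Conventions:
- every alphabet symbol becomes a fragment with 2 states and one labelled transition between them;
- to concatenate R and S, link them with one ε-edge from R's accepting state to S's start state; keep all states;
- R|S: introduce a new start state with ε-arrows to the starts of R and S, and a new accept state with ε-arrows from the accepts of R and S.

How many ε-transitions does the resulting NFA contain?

6

Recursing over subexpressions:
Each of the 4 symbol leaves contributes 0 ε-transitions.
  s | q — 4 ε-transitions
  p(s | q)r — 6 ε-transitions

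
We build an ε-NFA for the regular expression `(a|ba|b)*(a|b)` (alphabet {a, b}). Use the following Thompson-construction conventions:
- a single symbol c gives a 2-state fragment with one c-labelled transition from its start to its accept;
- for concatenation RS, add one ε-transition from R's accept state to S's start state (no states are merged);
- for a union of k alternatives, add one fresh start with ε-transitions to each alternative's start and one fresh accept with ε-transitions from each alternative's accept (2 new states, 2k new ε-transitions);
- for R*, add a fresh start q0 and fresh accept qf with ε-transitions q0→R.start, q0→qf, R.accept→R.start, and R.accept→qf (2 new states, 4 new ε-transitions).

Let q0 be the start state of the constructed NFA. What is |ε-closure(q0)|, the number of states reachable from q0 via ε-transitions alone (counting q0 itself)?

Work bottom-up. For each fragment F, track |ε-closure(F.start)| and whether F's accept lies in that closure (i.e. whether F accepts ε). A single-symbol fragment has closure size 1 and does not accept ε.
  ba → same as the first factor's closure: C = 1
  a|ba|b → C = 1 + 1 + 1 + 1 = 4 (the new accept is not ε-reachable since no branch accepts ε)
  (a|ba|b)* → the star's fresh start ε-reaches both the body's start and the fresh accept: C = 2 + 4 = 6
  a|b → new start ε-reaches every alternative's start; none of them accept ε, so the new accept is not reached: C = 1 + 1 + 1 = 3
  (a|ba|b)*(a|b) → C = 6 + 3 = 9 (closure spills across the concat boundary because the left factor accepts ε)

9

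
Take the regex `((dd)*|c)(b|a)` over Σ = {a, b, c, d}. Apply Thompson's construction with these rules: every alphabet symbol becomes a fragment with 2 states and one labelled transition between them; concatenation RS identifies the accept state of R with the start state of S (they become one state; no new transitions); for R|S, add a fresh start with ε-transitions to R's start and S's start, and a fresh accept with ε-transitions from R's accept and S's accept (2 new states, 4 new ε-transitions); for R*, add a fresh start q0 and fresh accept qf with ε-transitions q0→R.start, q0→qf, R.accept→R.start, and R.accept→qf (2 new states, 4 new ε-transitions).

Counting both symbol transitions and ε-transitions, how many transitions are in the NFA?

17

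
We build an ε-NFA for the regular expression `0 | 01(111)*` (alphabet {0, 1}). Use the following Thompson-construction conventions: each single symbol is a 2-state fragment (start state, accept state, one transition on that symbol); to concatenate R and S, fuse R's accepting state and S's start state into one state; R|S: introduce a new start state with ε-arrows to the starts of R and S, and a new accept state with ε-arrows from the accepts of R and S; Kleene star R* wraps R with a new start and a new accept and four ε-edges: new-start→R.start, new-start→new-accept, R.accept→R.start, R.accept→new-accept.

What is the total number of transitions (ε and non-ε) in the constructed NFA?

14

Per subexpression:
Each of the 6 symbol leaves contributes 1 transition (1 symbol, 0 ε).
  111 = 3 transitions (3 symbol, 0 ε)
  (111)* = 7 transitions (3 symbol, 4 ε)
  01(111)* = 9 transitions (5 symbol, 4 ε)
  0 | 01(111)* = 14 transitions (6 symbol, 8 ε)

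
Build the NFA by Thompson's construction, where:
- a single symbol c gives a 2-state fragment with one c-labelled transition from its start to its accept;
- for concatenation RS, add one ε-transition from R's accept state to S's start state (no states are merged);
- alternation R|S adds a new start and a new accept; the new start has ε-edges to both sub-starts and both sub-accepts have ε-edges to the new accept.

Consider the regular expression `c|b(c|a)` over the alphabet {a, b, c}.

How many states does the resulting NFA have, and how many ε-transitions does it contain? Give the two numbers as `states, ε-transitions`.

12, 9

Per subexpression:
Each of the 4 symbol leaves contributes 2 states and 0 ε-transitions.
  c|a : 6 states, 4 ε-transitions
  b(c|a) : 8 states, 5 ε-transitions
  c|b(c|a) : 12 states, 9 ε-transitions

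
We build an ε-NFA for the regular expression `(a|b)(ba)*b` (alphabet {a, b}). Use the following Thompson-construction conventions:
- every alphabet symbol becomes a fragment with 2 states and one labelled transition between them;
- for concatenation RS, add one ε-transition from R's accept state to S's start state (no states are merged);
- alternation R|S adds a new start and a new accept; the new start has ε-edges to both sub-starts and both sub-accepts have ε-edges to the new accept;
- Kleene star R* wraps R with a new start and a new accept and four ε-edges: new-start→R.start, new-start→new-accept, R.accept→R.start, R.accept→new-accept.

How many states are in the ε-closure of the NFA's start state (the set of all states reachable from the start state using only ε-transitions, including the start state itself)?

Let C(F) = |ε-closure(F.start)| within fragment F, and note whether F accepts ε. Symbol fragments have C = 1 and do not accept ε. Then:
  a|b → |closure| = 1 + 1 + 1 = 3 (the new accept is not ε-reachable since no branch accepts ε)
  ba → |closure| equals the left operand's closure size = 1 (its accept is not ε-reachable, so the closure stops there)
  (ba)* → the star's fresh start ε-reaches both the body's start and the fresh accept: |closure| = 2 + 1 = 3
  (a|b)(ba)*b → |closure| equals the left operand's closure size = 3 (its accept is not ε-reachable, so the closure stops there)

3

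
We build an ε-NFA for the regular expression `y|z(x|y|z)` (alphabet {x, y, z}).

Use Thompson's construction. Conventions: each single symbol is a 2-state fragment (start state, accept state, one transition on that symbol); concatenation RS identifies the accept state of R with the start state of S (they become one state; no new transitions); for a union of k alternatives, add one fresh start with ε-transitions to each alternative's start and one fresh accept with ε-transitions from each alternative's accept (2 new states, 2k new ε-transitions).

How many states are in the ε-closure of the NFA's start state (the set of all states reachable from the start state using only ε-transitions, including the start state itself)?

3

Let C(F) = |ε-closure(F.start)| within fragment F, and note whether F accepts ε. Symbol fragments have C = 1 and do not accept ε. Then:
  x|y|z : |ε-closure| = 1 + 1 + 1 + 1 = 4 (the new accept is not ε-reachable since no branch accepts ε)
  z(x|y|z) : same as the first factor's closure: |ε-closure| = 1
  y|z(x|y|z) : new start ε-reaches every alternative's start; none of them accept ε, so the new accept is not reached: |ε-closure| = 1 + 1 + 1 = 3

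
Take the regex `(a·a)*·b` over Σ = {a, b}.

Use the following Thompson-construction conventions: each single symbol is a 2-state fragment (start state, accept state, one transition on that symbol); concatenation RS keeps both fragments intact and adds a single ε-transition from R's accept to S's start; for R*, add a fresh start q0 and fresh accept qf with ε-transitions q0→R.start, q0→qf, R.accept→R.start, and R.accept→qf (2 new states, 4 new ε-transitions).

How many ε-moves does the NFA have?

By structural recursion:
Each of the 3 symbol leaves contributes 0 ε-transitions.
  a·a → 1 ε-transition
  (a·a)* → 5 ε-transitions
  (a·a)*·b → 6 ε-transitions

6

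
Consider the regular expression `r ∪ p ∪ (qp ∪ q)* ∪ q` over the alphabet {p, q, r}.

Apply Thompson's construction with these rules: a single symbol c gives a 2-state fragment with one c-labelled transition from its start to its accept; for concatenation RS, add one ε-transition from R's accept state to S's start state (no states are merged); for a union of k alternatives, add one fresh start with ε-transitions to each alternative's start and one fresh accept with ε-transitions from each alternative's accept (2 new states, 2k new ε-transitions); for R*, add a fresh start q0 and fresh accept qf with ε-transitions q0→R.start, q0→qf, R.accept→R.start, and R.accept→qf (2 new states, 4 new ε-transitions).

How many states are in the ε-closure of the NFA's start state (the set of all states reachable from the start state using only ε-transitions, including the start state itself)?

10

Work bottom-up. For each fragment F, track |ε-closure(F.start)| and whether F's accept lies in that closure (i.e. whether F accepts ε). A single-symbol fragment has closure size 1 and does not accept ε.
  qp — same as the first factor's closure: |ε-closure| = 1
  qp ∪ q — |ε-closure| = 1 + 1 + 1 = 3 (the new accept is not ε-reachable since no branch accepts ε)
  (qp ∪ q)* — the star's fresh start ε-reaches both the body's start and the fresh accept: |ε-closure| = 2 + 3 = 5
  r ∪ p ∪ (qp ∪ q)* ∪ q — |ε-closure| = 1 (new start) + (1 + 1 + 5 + 1) + 1 (new accept, since some branch ε-reaches its own accept) = 10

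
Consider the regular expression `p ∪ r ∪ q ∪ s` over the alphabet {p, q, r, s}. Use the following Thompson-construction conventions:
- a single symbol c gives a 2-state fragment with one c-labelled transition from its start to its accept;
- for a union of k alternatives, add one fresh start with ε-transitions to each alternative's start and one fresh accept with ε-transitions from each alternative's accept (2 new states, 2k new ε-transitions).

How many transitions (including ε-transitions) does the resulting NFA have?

By structural recursion:
Each of the 4 symbol leaves contributes 1 transition (1 symbol, 0 ε).
  p ∪ r ∪ q ∪ s → 12 transitions (4 symbol, 8 ε)

12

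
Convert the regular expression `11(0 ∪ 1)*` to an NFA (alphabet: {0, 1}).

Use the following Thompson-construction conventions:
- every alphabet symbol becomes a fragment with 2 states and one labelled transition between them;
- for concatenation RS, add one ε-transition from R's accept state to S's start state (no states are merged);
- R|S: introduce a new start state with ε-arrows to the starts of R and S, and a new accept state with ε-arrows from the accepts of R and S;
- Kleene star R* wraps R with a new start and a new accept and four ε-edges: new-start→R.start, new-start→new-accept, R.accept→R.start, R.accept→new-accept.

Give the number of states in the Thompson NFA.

Building bottom-up:
Each of the 4 symbol leaves contributes a 2-state fragment.
  0 ∪ 1 — 6 states
  (0 ∪ 1)* — 8 states
  11(0 ∪ 1)* — 12 states

12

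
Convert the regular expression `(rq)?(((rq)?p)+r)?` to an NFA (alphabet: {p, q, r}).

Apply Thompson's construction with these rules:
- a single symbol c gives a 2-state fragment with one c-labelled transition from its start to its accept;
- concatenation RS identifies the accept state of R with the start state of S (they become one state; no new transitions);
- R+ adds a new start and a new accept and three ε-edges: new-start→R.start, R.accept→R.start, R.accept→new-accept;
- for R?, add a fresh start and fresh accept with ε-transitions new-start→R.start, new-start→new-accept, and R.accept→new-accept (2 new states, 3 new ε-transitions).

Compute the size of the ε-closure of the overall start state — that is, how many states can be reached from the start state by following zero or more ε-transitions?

Work bottom-up. For each fragment F, track |ε-closure(F.start)| and whether F's accept lies in that closure (i.e. whether F accepts ε). A single-symbol fragment has closure size 1 and does not accept ε.
  rq → |ε-closure| equals the left operand's closure size = 1 (its accept is not ε-reachable, so the closure stops there)
  (rq)? → |ε-closure| = 1 (new start) + 1 (body) + 1 (new accept, via ε) = 3
  rq → same as the first factor's closure: |ε-closure| = 1
  (rq)? → |ε-closure| = 1 (new start) + 1 (body) + 1 (new accept, via ε) = 3
  (rq)?p → |ε-closure| = 3 + (1−1) = 3 (closure spills across the concat boundary because the left factor accepts ε)
  ((rq)?p)+ → |ε-closure| = 1 + 3 = 4 (the body doesn't accept ε, so the new accept is not reached)
  ((rq)?p)+r → same as the first factor's closure: |ε-closure| = 4
  (((rq)?p)+r)? → new start has ε-edges to the inner start and to the new accept, so |ε-closure| = 2 + 4 = 6
  (rq)?(((rq)?p)+r)? → |ε-closure| = 3 + (6−1) = 8 (closure spills across the concat boundary because the left factor accepts ε)

8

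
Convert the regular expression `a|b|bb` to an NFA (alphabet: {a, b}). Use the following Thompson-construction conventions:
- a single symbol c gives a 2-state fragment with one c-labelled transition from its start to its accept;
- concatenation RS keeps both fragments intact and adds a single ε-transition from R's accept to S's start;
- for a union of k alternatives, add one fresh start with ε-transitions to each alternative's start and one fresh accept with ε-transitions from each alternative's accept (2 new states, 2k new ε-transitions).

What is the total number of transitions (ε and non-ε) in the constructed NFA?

11

By structural recursion:
Each of the 4 symbol leaves contributes 1 transition (1 symbol, 0 ε).
  bb : 3 transitions (2 symbol, 1 ε)
  a|b|bb : 11 transitions (4 symbol, 7 ε)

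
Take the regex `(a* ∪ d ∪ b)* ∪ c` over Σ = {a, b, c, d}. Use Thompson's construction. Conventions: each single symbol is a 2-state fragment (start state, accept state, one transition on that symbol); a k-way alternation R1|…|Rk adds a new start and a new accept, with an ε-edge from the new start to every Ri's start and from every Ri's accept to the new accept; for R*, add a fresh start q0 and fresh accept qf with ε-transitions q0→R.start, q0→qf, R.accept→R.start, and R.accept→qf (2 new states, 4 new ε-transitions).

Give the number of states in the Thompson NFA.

Per subexpression:
Each of the 4 symbol leaves contributes a 2-state fragment.
  a* : 4 states
  a* ∪ d ∪ b : 10 states
  (a* ∪ d ∪ b)* : 12 states
  (a* ∪ d ∪ b)* ∪ c : 16 states

16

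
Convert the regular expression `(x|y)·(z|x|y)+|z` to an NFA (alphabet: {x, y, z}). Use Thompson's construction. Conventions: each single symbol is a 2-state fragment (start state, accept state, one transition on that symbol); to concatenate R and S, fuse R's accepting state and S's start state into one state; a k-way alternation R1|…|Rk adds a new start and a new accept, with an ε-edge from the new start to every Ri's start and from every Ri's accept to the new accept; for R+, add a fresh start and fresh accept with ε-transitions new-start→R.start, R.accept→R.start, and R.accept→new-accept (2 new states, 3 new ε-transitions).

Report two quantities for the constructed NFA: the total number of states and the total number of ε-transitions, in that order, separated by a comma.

Per subexpression:
Each of the 6 symbol leaves contributes 2 states and 0 ε-transitions.
  x|y → 6 states, 4 ε-transitions
  z|x|y → 8 states, 6 ε-transitions
  (z|x|y)+ → 10 states, 9 ε-transitions
  (x|y)·(z|x|y)+ → 15 states, 13 ε-transitions
  (x|y)·(z|x|y)+|z → 19 states, 17 ε-transitions

19, 17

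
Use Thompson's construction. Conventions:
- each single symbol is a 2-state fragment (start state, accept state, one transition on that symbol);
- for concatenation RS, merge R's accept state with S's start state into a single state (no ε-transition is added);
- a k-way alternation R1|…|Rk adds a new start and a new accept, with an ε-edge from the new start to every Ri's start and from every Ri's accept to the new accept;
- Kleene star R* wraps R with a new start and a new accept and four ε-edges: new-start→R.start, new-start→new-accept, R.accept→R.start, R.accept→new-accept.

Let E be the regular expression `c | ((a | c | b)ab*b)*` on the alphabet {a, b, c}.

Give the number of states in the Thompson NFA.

Bottom-up over the parse tree:
Each of the 7 symbol leaves contributes a 2-state fragment.
  a | c | b — 8 states
  b* — 4 states
  (a | c | b)ab*b — 13 states
  ((a | c | b)ab*b)* — 15 states
  c | ((a | c | b)ab*b)* — 19 states

19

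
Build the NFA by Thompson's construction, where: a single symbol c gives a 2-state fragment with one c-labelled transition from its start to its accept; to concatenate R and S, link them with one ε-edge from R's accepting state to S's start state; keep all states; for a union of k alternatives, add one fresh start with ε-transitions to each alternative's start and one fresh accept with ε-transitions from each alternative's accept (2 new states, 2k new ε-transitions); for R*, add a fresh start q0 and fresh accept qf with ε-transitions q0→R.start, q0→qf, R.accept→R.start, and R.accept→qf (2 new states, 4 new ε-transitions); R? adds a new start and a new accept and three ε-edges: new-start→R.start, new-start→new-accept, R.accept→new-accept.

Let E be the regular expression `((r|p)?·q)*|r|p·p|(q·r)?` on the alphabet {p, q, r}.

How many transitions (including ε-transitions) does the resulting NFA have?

Per subexpression:
Each of the 8 symbol leaves contributes 1 transition (1 symbol, 0 ε).
  r|p → 6 transitions (2 symbol, 4 ε)
  (r|p)? → 9 transitions (2 symbol, 7 ε)
  (r|p)?·q → 11 transitions (3 symbol, 8 ε)
  ((r|p)?·q)* → 15 transitions (3 symbol, 12 ε)
  p·p → 3 transitions (2 symbol, 1 ε)
  q·r → 3 transitions (2 symbol, 1 ε)
  (q·r)? → 6 transitions (2 symbol, 4 ε)
  ((r|p)?·q)*|r|p·p|(q·r)? → 33 transitions (8 symbol, 25 ε)

33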